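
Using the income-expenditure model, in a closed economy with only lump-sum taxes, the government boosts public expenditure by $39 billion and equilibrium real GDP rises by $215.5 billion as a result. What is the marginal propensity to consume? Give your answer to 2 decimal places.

Implied spending multiplier k = ΔY/ΔG = 215.5/39 ≈ 5.5256.
Since k = 1/(1 − MPC), MPC = 1 − 1/k = 1 − ΔG/ΔY = 1 − 39/215.5 ≈ 0.82.

0.82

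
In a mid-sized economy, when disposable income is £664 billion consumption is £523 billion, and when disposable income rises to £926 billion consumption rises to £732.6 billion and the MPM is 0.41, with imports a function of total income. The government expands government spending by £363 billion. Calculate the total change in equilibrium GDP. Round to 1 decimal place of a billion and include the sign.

MPC = ΔC/ΔYd = (732.6 − 523)/(926 − 664) = 209.6/262 = 0.8.
Spending multiplier = 1/(1 − c + m) = 1/(1 − 0.8 + 0.41) = 1/0.61 ≈ 1.639.
ΔY = k × ΔG = (+£363 billion) / 0.61 ≈ +£595.1 billion.

+£595.1 billion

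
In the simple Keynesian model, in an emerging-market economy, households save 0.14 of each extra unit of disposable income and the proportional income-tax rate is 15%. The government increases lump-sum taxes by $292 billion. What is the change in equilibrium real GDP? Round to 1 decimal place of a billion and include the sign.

−$933.5 billion

MPC = 1 − MPS = 1 − 0.14 = 0.86.
A lump-sum tax change of +$292 billion shifts disposable income by −$292 billion; first-round consumption changes by −c × ΔT = −0.86 × (+$292 billion) = −$251.12 billion.
Expenditure multiplier = 1/(1 − c(1−t)) = 1/(1 − 0.86×0.85) = 1/0.269 ≈ 3.717.
The tax multiplier is −c × k ≈ −3.197, so ΔY = k × (−c·ΔT) = (−$251.12 billion) / 0.269 ≈ −$933.5 billion.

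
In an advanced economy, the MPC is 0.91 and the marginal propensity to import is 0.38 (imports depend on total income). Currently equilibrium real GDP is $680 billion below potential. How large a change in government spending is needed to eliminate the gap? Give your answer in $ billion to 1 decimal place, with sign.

Spending multiplier = 1/(1 − c + m) = 1/(1 − 0.91 + 0.38) = 1/0.47 ≈ 2.128.
Need ΔY = +$680 billion, so ΔG = ΔY/k = (+$680 billion) × 0.47 = +$319.6 billion.
The government should increase government spending by $319.6 billion.

+$319.6 billion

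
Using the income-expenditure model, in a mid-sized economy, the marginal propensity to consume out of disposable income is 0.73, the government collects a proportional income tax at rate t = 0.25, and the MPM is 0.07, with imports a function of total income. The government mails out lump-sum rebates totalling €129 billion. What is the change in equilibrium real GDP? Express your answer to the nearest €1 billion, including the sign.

A lump-sum tax change of −€129 billion shifts disposable income by +€129 billion; first-round consumption changes by −c × ΔT = −0.73 × (−€129 billion) = +€94.17 billion.
Expenditure multiplier = 1/(1 − c(1−t) + m) = 1/(1 − 0.73×0.75 + 0.07) = 1/0.5225 ≈ 1.914.
The tax multiplier is −c × k ≈ −1.397, so ΔY = k × (−c·ΔT) = (+€94.17 billion) / 0.5225 ≈ +€180 billion.

+€180 billion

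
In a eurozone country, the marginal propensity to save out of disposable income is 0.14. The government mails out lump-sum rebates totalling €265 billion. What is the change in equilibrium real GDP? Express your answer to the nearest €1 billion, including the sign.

MPC = 1 − MPS = 1 − 0.14 = 0.86.
A lump-sum tax change of −€265 billion shifts disposable income by +€265 billion; first-round consumption changes by −c × ΔT = −0.86 × (−€265 billion) = +€227.9 billion.
Expenditure multiplier = 1/(1 − MPC) = 1/(1 − 0.86) = 1/0.14 ≈ 7.143.
The tax multiplier is −c × k ≈ −6.143, so ΔY = k × (−c·ΔT) = (+€227.9 billion) / 0.14 ≈ +€1,628 billion.

+€1,628 billion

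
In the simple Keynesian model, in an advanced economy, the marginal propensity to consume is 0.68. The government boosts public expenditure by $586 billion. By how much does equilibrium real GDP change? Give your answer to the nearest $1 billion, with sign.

+$1,831 billion

Expenditure multiplier = 1/(1 − MPC) = 1/(1 − 0.68) = 1/0.32 = 3.125.
ΔY = k × ΔG = (+$586 billion) / 0.32 ≈ +$1,831 billion.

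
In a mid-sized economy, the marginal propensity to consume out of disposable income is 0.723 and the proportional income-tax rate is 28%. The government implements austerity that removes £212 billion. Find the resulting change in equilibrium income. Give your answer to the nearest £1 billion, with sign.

Government-spending multiplier = 1/(1 − c(1−t)) = 1/(1 − 0.723×0.72) = 1/0.47944 ≈ 2.086.
ΔY = k × ΔG = (−£212 billion) / 0.47944 ≈ −£442 billion.

−£442 billion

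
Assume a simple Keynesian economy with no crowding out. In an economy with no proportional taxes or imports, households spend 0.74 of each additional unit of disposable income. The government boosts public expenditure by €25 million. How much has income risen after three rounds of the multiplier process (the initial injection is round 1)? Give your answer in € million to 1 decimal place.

€57.2 million

Round 1 adds ΔG = €25 million; each later round is MPC = 0.74 times the previous.
After 3 rounds: 25 + 18.5 + 13.69 = ΔG·(1 − c^3)/(1 − c) = 25 × (1 − 0.405224)/0.26 ≈ €57.2 million.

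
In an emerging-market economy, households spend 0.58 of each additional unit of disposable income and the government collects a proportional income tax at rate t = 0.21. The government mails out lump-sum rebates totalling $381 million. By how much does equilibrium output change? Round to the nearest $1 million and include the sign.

A lump-sum tax change of −$381 million shifts disposable income by +$381 million; first-round consumption changes by −c × ΔT = −0.58 × (−$381 million) = +$220.98 million.
Expenditure multiplier = 1/(1 − c(1−t)) = 1/(1 − 0.58×0.79) = 1/0.5418 ≈ 1.846.
The tax multiplier is −c × k ≈ −1.071, so ΔY = k × (−c·ΔT) = (+$220.98 million) / 0.5418 ≈ +$408 million.

+$408 million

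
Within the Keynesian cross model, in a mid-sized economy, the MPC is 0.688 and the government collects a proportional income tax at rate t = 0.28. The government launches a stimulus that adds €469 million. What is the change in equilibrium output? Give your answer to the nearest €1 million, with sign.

+€929 million

Spending multiplier = 1/(1 − c(1−t)) = 1/(1 − 0.688×0.72) = 1/0.50464 ≈ 1.982.
ΔY = k × ΔG = (+€469 million) / 0.50464 ≈ +€929 million.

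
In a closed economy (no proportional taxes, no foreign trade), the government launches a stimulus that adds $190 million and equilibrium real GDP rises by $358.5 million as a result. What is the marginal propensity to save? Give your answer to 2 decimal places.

0.53

Implied spending multiplier k = ΔY/ΔG = 358.5/190 ≈ 1.8868.
Since k = 1/(1 − MPC), MPC = 1 − 1/k = 1 − ΔG/ΔY = 1 − 190/358.5 ≈ 0.47.
MPS = 1 − MPC = 0.53.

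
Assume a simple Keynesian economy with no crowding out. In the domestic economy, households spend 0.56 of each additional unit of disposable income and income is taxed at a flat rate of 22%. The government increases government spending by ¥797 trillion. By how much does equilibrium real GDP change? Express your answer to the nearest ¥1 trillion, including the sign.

+¥1,415 trillion

Spending multiplier = 1/(1 − c(1−t)) = 1/(1 − 0.56×0.78) = 1/0.5632 ≈ 1.776.
ΔY = k × ΔG = (+¥797 trillion) / 0.5632 ≈ +¥1,415 trillion.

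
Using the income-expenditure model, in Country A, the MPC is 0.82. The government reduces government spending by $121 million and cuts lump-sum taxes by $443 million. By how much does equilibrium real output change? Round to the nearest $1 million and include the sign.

Expenditure multiplier = 1/(1 − MPC) = 1/(1 − 0.82) = 1/0.18 ≈ 5.556.
ΔG contributes k·ΔG = (−$121 million) / 0.18 ≈ −$672.2 million.
ΔT of −$443 million changes first-round spending by −c·ΔT = +$363.26 million, contributing k·(−c·ΔT) = (+$363.26 million) / 0.18 ≈ +$2,018.1 million.
Net ΔY = k(ΔG − c·ΔT) = (+$242.26 million) / 0.18 ≈ +$1,346 million.

+$1,346 million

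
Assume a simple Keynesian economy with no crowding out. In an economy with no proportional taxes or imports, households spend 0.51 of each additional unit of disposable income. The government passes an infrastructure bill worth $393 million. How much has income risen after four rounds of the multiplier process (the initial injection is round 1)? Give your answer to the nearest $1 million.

Round 1 adds ΔG = $393 million; each later round is MPC = 0.51 times the previous.
After 4 rounds: 393 + 200.43 + 102.2193 + 52.131843 = ΔG·(1 − c^4)/(1 − c) = 393 × (1 − 0.06765201)/0.49 ≈ $748 million.

$748 million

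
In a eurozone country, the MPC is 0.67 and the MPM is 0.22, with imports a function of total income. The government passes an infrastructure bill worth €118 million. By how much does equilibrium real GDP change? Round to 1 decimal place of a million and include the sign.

Spending multiplier = 1/(1 − c + m) = 1/(1 − 0.67 + 0.22) = 1/0.55 ≈ 1.818.
ΔY = k × ΔG = (+€118 million) / 0.55 ≈ +€214.5 million.

+€214.5 million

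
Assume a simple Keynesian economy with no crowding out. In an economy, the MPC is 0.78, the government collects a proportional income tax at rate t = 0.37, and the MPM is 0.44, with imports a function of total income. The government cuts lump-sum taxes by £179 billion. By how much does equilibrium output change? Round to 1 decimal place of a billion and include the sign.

A lump-sum tax change of −£179 billion shifts disposable income by +£179 billion; first-round consumption changes by −c × ΔT = −0.78 × (−£179 billion) = +£139.62 billion.
Expenditure multiplier = 1/(1 − c(1−t) + m) = 1/(1 − 0.78×0.63 + 0.44) = 1/0.9486 ≈ 1.054.
The tax multiplier is −c × k ≈ −0.822, so ΔY = k × (−c·ΔT) = (+£139.62 billion) / 0.9486 ≈ +£147.2 billion.

+£147.2 billion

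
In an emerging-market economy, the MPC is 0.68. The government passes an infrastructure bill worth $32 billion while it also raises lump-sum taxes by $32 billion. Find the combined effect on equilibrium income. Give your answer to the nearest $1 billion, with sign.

Expenditure multiplier = 1/(1 − MPC) = 1/(1 − 0.68) = 1/0.32 = 3.125.
ΔG contributes k·ΔG = (+$32 billion) / 0.32 = +$100 billion.
ΔT of +$32 billion changes first-round spending by −c·ΔT = −$21.76 billion, contributing k·(−c·ΔT) = (−$21.76 billion) / 0.32 = −$68 billion.
With ΔG = ΔT and no other leakages, the balanced-budget multiplier is 1, so ΔY = ΔG = +$32 billion.

+$32 billion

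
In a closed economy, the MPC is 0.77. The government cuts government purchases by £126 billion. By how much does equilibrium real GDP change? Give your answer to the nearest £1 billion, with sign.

Expenditure multiplier = 1/(1 − MPC) = 1/(1 − 0.77) = 1/0.23 ≈ 4.348.
ΔY = k × ΔG = (−£126 billion) / 0.23 ≈ −£548 billion.

−£548 billion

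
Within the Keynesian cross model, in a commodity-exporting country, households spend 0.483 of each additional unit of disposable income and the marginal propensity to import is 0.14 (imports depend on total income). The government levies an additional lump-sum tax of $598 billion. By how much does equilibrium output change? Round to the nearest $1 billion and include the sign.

−$440 billion

A lump-sum tax change of +$598 billion shifts disposable income by −$598 billion; first-round consumption changes by −c × ΔT = −0.483 × (+$598 billion) = −$288.834 billion.
Expenditure multiplier = 1/(1 − c + m) = 1/(1 − 0.483 + 0.14) = 1/0.657 ≈ 1.522.
The tax multiplier is −c × k ≈ −0.735, so ΔY = k × (−c·ΔT) = (−$288.834 billion) / 0.657 ≈ −$440 billion.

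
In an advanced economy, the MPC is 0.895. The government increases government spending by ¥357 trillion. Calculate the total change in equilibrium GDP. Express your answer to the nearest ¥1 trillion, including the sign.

+¥3,400 trillion

Spending multiplier = 1/(1 − MPC) = 1/(1 − 0.895) = 1/0.105 ≈ 9.524.
ΔY = k × ΔG = (+¥357 trillion) / 0.105 = +¥3,400 trillion.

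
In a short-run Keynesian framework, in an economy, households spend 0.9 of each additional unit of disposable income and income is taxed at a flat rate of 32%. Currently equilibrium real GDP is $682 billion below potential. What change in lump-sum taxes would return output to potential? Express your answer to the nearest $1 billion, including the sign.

Spending multiplier = 1/(1 − c(1−t)) = 1/(1 − 0.9×0.68) = 1/0.388 ≈ 2.577.
Tax multiplier = −c·k = −0.9/0.388 ≈ −2.32. Need ΔY = +$682 billion, so ΔT = ΔY/(−c·k) = −(+$682 billion) × 0.388 / 0.9 ≈ −$294 billion.
The government should cut lump-sum taxes by $294 billion.

−$294 billion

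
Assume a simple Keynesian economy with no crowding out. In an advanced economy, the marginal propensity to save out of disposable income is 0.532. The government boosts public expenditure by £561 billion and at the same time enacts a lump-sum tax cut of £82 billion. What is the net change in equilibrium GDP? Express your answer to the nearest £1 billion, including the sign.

MPC = 1 − MPS = 1 − 0.532 = 0.468.
Expenditure multiplier = 1/(1 − MPC) = 1/(1 − 0.468) = 1/0.532 ≈ 1.88.
ΔG contributes k·ΔG = (+£561 billion) / 0.532 ≈ +£1,054.5 billion.
ΔT of −£82 billion changes first-round spending by −c·ΔT = +£38.376 billion, contributing k·(−c·ΔT) = (+£38.376 billion) / 0.532 ≈ +£72.1 billion.
Net ΔY = k(ΔG − c·ΔT) = (+£599.376 billion) / 0.532 ≈ +£1,127 billion.

+£1,127 billion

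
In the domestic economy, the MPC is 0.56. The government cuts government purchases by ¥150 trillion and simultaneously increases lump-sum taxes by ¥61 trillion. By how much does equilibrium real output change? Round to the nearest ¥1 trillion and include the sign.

Expenditure multiplier = 1/(1 − MPC) = 1/(1 − 0.56) = 1/0.44 ≈ 2.273.
ΔG contributes k·ΔG = (−¥150 trillion) / 0.44 ≈ −¥340.9 trillion.
ΔT of +¥61 trillion changes first-round spending by −c·ΔT = −¥34.16 trillion, contributing k·(−c·ΔT) = (−¥34.16 trillion) / 0.44 ≈ −¥77.6 trillion.
Net ΔY = k(ΔG − c·ΔT) = (−¥184.16 trillion) / 0.44 ≈ −¥419 trillion.

−¥419 trillion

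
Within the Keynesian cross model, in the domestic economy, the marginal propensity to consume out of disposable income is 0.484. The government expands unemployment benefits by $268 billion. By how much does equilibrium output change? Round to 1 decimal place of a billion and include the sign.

+$251.4 billion

The transfer change shifts disposable income by +$268 billion, so first-round consumption changes by c·ΔTR = 0.484 × (+$268 billion) = +$129.712 billion.
Expenditure multiplier = 1/(1 − MPC) = 1/(1 − 0.484) = 1/0.516 ≈ 1.938.
The transfer multiplier is c × k ≈ 0.938, so ΔY = k × (c·ΔTR) = (+$129.712 billion) / 0.516 ≈ +$251.4 billion.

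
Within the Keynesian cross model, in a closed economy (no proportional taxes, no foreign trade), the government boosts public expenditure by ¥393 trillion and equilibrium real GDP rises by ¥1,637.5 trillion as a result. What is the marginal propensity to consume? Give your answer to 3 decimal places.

0.760

Implied spending multiplier k = ΔY/ΔG = 1,637.5/393 ≈ 4.1667.
Since k = 1/(1 − MPC), MPC = 1 − 1/k = 1 − ΔG/ΔY = 1 − 393/1,637.5 = 0.760.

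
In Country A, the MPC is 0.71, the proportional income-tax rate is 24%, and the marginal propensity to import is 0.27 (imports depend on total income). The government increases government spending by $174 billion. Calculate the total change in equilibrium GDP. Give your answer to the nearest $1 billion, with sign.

+$238 billion

Spending multiplier = 1/(1 − c(1−t) + m) = 1/(1 − 0.71×0.76 + 0.27) = 1/0.7304 ≈ 1.369.
ΔY = k × ΔG = (+$174 billion) / 0.7304 ≈ +$238 billion.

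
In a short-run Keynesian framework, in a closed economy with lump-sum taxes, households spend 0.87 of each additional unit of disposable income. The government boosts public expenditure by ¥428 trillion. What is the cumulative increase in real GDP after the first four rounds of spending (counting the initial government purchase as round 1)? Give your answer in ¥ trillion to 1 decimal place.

Round 1 adds ΔG = ¥428 trillion; each later round is MPC = 0.87 times the previous.
After 4 rounds: 428 + 372.36 + 323.9532 + 281.839284 = ΔG·(1 − c^4)/(1 − c) = 428 × (1 − 0.57289761)/0.13 ≈ ¥1,406.2 trillion.

¥1,406.2 trillion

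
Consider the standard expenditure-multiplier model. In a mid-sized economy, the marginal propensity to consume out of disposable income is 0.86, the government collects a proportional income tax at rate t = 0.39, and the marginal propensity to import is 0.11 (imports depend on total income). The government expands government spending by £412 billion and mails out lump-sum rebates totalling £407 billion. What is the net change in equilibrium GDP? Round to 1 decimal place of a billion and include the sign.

+£1,301.7 billion

Expenditure multiplier = 1/(1 − c(1−t) + m) = 1/(1 − 0.86×0.61 + 0.11) = 1/0.5854 ≈ 1.708.
ΔG contributes k·ΔG = (+£412 billion) / 0.5854 ≈ +£703.8 billion.
ΔT of −£407 billion changes first-round spending by −c·ΔT = +£350.02 billion, contributing k·(−c·ΔT) = (+£350.02 billion) / 0.5854 ≈ +£597.9 billion.
Net ΔY = k(ΔG − c·ΔT) = (+£762.02 billion) / 0.5854 ≈ +£1,301.7 billion.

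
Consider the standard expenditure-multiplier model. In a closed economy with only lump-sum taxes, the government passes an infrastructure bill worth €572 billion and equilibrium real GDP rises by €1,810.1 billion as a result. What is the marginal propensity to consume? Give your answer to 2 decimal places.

0.68

Implied spending multiplier k = ΔY/ΔG = 1,810.1/572 ≈ 3.1645.
Since k = 1/(1 − MPC), MPC = 1 − 1/k = 1 − ΔG/ΔY = 1 − 572/1,810.1 ≈ 0.68.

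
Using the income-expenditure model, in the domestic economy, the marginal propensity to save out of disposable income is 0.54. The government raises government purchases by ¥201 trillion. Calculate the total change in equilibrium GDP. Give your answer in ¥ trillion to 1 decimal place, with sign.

MPC = 1 − MPS = 1 − 0.54 = 0.46.
Government-spending multiplier = 1/(1 − MPC) = 1/(1 − 0.46) = 1/0.54 ≈ 1.852.
ΔY = k × ΔG = (+¥201 trillion) / 0.54 ≈ +¥372.2 trillion.

+¥372.2 trillion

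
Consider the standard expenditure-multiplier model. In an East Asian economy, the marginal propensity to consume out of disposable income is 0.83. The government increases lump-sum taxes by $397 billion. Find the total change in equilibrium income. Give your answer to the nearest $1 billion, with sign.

A lump-sum tax change of +$397 billion shifts disposable income by −$397 billion; first-round consumption changes by −c × ΔT = −0.83 × (+$397 billion) = −$329.51 billion.
Expenditure multiplier = 1/(1 − MPC) = 1/(1 − 0.83) = 1/0.17 ≈ 5.882.
The tax multiplier is −c × k ≈ −4.882, so ΔY = k × (−c·ΔT) = (−$329.51 billion) / 0.17 ≈ −$1,938 billion.

−$1,938 billion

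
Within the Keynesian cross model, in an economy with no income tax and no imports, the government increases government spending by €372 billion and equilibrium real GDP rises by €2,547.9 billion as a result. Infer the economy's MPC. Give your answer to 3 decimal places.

0.854

Implied spending multiplier k = ΔY/ΔG = 2,547.9/372 ≈ 6.8492.
Since k = 1/(1 − MPC), MPC = 1 − 1/k = 1 − ΔG/ΔY = 1 − 372/2,547.9 ≈ 0.854.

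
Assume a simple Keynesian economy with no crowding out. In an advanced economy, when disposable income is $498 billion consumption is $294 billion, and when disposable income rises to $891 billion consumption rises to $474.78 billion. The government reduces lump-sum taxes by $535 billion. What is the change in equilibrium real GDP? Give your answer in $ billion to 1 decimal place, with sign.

+$455.7 billion

MPC = ΔC/ΔYd = (474.78 − 294)/(891 − 498) = 180.78/393 = 0.46.
A lump-sum tax change of −$535 billion shifts disposable income by +$535 billion; first-round consumption changes by −c × ΔT = −0.46 × (−$535 billion) = +$246.1 billion.
Expenditure multiplier = 1/(1 − MPC) = 1/(1 − 0.46) = 1/0.54 ≈ 1.852.
The tax multiplier is −c × k ≈ −0.852, so ΔY = k × (−c·ΔT) = (+$246.1 billion) / 0.54 ≈ +$455.7 billion.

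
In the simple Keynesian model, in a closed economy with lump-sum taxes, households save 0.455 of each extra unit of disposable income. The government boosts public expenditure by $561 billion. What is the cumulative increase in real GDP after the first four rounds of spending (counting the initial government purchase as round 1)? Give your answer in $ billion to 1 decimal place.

MPC = 1 − MPS = 1 − 0.455 = 0.545.
Round 1 adds ΔG = $561 billion; each later round is MPC = 0.545 times the previous.
After 4 rounds: 561 + 305.745 + 166.631025 + 90.813908625 = ΔG·(1 − c^4)/(1 − c) = 561 × (1 − 0.088223850625)/0.455 ≈ $1,124.2 billion.

$1,124.2 billion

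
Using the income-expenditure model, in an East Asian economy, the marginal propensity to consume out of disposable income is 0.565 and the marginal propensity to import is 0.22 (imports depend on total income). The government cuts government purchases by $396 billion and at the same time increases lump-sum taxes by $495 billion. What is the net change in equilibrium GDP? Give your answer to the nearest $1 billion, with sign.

Expenditure multiplier = 1/(1 − c + m) = 1/(1 − 0.565 + 0.22) = 1/0.655 ≈ 1.527.
ΔG contributes k·ΔG = (−$396 billion) / 0.655 ≈ −$604.6 billion.
ΔT of +$495 billion changes first-round spending by −c·ΔT = −$279.675 billion, contributing k·(−c·ΔT) = (−$279.675 billion) / 0.655 ≈ −$427 billion.
Net ΔY = k(ΔG − c·ΔT) = (−$675.675 billion) / 0.655 ≈ −$1,032 billion.

−$1,032 billion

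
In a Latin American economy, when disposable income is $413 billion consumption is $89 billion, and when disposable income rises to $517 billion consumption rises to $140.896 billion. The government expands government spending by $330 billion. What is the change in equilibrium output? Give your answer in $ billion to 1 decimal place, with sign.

+$658.7 billion

MPC = ΔC/ΔYd = (140.896 − 89)/(517 − 413) = 51.896/104 = 0.499.
Government-spending multiplier = 1/(1 − MPC) = 1/(1 − 0.499) = 1/0.501 ≈ 1.996.
ΔY = k × ΔG = (+$330 billion) / 0.501 ≈ +$658.7 billion.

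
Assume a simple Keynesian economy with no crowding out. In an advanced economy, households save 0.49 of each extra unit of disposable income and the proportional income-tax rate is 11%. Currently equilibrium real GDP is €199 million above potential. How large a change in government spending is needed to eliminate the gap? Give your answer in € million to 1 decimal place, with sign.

−€108.7 million

MPC = 1 − MPS = 1 − 0.49 = 0.51.
Spending multiplier = 1/(1 − c(1−t)) = 1/(1 − 0.51×0.89) = 1/0.5461 ≈ 1.831.
Need ΔY = −€199 million, so ΔG = ΔY/k = (−€199 million) × 0.5461 ≈ −€108.7 million.
The government should cut government spending by €108.7 million.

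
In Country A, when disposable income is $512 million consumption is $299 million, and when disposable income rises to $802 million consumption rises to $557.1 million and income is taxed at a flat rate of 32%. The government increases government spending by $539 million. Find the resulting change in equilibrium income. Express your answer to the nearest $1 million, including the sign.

+$1,365 million

MPC = ΔC/ΔYd = (557.1 − 299)/(802 − 512) = 258.1/290 = 0.89.
Spending multiplier = 1/(1 − c(1−t)) = 1/(1 − 0.89×0.68) = 1/0.3948 ≈ 2.533.
ΔY = k × ΔG = (+$539 million) / 0.3948 ≈ +$1,365 million.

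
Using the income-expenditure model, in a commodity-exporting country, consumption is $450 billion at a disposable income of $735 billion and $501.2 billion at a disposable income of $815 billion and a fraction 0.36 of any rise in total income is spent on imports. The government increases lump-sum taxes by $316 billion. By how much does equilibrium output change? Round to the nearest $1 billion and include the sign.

MPC = ΔC/ΔYd = (501.2 − 450)/(815 − 735) = 51.2/80 = 0.64.
A lump-sum tax change of +$316 billion shifts disposable income by −$316 billion; first-round consumption changes by −c × ΔT = −0.64 × (+$316 billion) = −$202.24 billion.
Expenditure multiplier = 1/(1 − c + m) = 1/(1 − 0.64 + 0.36) = 1/0.72 ≈ 1.389.
The tax multiplier is −c × k ≈ −0.889, so ΔY = k × (−c·ΔT) = (−$202.24 billion) / 0.72 ≈ −$281 billion.

−$281 billion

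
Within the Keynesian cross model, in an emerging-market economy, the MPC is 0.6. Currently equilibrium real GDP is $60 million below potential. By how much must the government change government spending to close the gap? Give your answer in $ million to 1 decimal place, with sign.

+$24.0 million

Spending multiplier = 1/(1 − MPC) = 1/(1 − 0.6) = 1/0.4 = 2.5.
Need ΔY = +$60 million, so ΔG = ΔY/k = (+$60 million) × 0.4 = +$24 million.
The government should increase government spending by $24 million.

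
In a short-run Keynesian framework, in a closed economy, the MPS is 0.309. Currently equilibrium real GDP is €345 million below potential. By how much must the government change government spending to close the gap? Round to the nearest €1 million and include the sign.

+€107 million

MPC = 1 − MPS = 1 − 0.309 = 0.691.
Spending multiplier = 1/(1 − MPC) = 1/(1 − 0.691) = 1/0.309 ≈ 3.236.
Need ΔY = +€345 million, so ΔG = ΔY/k = (+€345 million) × 0.309 ≈ +€107 million.
The government should increase government spending by €107 million.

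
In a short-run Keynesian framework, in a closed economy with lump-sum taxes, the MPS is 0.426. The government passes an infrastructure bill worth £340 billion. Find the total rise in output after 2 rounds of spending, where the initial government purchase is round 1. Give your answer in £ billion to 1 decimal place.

MPC = 1 − MPS = 1 − 0.426 = 0.574.
Round 1 adds ΔG = £340 billion; each later round is MPC = 0.574 times the previous.
After 2 rounds: 340 + 195.16 = ΔG·(1 − c^2)/(1 − c) = 340 × (1 − 0.329476)/0.426 ≈ £535.2 billion.

£535.2 billion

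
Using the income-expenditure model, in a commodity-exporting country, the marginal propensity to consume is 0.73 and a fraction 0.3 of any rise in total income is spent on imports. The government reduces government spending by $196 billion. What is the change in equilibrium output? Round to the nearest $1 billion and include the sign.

Expenditure multiplier = 1/(1 − c + m) = 1/(1 − 0.73 + 0.3) = 1/0.57 ≈ 1.754.
ΔY = k × ΔG = (−$196 billion) / 0.57 ≈ −$344 billion.

−$344 billion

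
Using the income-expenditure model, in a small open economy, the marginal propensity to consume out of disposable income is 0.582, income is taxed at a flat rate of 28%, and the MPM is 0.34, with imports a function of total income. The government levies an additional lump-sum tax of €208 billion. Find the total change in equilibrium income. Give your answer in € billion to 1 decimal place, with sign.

−€131.4 billion

A lump-sum tax change of +€208 billion shifts disposable income by −€208 billion; first-round consumption changes by −c × ΔT = −0.582 × (+€208 billion) = −€121.056 billion.
Expenditure multiplier = 1/(1 − c(1−t) + m) = 1/(1 − 0.582×0.72 + 0.34) = 1/0.92096 ≈ 1.086.
The tax multiplier is −c × k ≈ −0.632, so ΔY = k × (−c·ΔT) = (−€121.056 billion) / 0.92096 ≈ −€131.4 billion.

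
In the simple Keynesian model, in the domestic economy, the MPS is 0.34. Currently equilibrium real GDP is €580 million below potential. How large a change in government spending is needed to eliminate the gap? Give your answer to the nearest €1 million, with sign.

MPC = 1 − MPS = 1 − 0.34 = 0.66.
Spending multiplier = 1/(1 − MPC) = 1/(1 − 0.66) = 1/0.34 ≈ 2.941.
Need ΔY = +€580 million, so ΔG = ΔY/k = (+€580 million) × 0.34 ≈ +€197 million.
The government should increase government spending by €197 million.

+€197 million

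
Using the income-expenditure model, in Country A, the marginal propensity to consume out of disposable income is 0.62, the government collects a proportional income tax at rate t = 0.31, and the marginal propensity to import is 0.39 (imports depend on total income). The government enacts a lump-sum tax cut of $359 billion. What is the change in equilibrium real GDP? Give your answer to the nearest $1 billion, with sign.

+$231 billion

A lump-sum tax change of −$359 billion shifts disposable income by +$359 billion; first-round consumption changes by −c × ΔT = −0.62 × (−$359 billion) = +$222.58 billion.
Expenditure multiplier = 1/(1 − c(1−t) + m) = 1/(1 − 0.62×0.69 + 0.39) = 1/0.9622 ≈ 1.039.
The tax multiplier is −c × k ≈ −0.644, so ΔY = k × (−c·ΔT) = (+$222.58 billion) / 0.9622 ≈ +$231 billion.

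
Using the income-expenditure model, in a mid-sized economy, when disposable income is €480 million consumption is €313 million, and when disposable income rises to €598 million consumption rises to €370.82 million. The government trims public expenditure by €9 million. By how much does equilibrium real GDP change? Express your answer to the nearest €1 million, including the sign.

MPC = ΔC/ΔYd = (370.82 − 313)/(598 − 480) = 57.82/118 = 0.49.
Spending multiplier = 1/(1 − MPC) = 1/(1 − 0.49) = 1/0.51 ≈ 1.961.
ΔY = k × ΔG = (−€9 million) / 0.51 ≈ −€18 million.

−€18 million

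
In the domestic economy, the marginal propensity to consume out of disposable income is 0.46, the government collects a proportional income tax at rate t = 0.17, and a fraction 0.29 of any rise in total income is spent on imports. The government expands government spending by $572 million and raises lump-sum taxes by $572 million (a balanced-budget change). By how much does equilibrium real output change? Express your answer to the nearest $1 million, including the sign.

+$340 million

Expenditure multiplier = 1/(1 − c(1−t) + m) = 1/(1 − 0.46×0.83 + 0.29) = 1/0.9082 ≈ 1.101.
ΔG contributes k·ΔG = (+$572 million) / 0.9082 ≈ +$629.8 million.
ΔT of +$572 million changes first-round spending by −c·ΔT = −$263.12 million, contributing k·(−c·ΔT) = (−$263.12 million) / 0.9082 ≈ −$289.7 million.
Net ΔY = k(ΔG − c·ΔT) = (+$308.88 million) / 0.9082 ≈ +$340 million.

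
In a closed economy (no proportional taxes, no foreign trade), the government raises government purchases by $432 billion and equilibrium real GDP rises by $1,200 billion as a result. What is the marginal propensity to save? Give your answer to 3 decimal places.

0.360

Implied spending multiplier k = ΔY/ΔG = 1,200/432 ≈ 2.7778.
Since k = 1/(1 − MPC), MPC = 1 − 1/k = 1 − ΔG/ΔY = 1 − 432/1,200 = 0.640.
MPS = 1 − MPC = 0.360.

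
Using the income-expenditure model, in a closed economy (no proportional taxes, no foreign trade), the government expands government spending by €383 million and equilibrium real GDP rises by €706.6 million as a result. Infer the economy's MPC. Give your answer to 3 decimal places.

Implied spending multiplier k = ΔY/ΔG = 706.6/383 ≈ 1.8449.
Since k = 1/(1 − MPC), MPC = 1 − 1/k = 1 − ΔG/ΔY = 1 − 383/706.6 ≈ 0.458.

0.458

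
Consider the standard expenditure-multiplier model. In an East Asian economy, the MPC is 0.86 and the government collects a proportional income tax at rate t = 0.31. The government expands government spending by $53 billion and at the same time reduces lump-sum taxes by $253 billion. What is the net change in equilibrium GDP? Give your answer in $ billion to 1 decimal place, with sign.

Expenditure multiplier = 1/(1 − c(1−t)) = 1/(1 − 0.86×0.69) = 1/0.4066 ≈ 2.459.
ΔG contributes k·ΔG = (+$53 billion) / 0.4066 ≈ +$130.3 billion.
ΔT of −$253 billion changes first-round spending by −c·ΔT = +$217.58 billion, contributing k·(−c·ΔT) = (+$217.58 billion) / 0.4066 ≈ +$535.1 billion.
Net ΔY = k(ΔG − c·ΔT) = (+$270.58 billion) / 0.4066 ≈ +$665.5 billion.

+$665.5 billion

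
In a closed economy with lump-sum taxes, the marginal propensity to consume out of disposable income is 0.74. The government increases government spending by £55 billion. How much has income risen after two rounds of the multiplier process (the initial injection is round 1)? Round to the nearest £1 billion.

£96 billion

Round 1 adds ΔG = £55 billion; each later round is MPC = 0.74 times the previous.
After 2 rounds: 55 + 40.7 = ΔG·(1 − c^2)/(1 − c) = 55 × (1 − 0.5476)/0.26 ≈ £96 billion.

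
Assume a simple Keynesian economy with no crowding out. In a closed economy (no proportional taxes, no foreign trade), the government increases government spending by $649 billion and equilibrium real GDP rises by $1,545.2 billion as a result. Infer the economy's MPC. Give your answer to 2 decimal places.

Implied spending multiplier k = ΔY/ΔG = 1,545.2/649 ≈ 2.3809.
Since k = 1/(1 − MPC), MPC = 1 − 1/k = 1 − ΔG/ΔY = 1 − 649/1,545.2 ≈ 0.58.

0.58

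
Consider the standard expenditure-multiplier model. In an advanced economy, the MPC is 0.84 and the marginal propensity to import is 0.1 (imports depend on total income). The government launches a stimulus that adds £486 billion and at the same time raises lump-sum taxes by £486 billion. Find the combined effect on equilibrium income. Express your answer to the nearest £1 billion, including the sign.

+£299 billion

Expenditure multiplier = 1/(1 − c + m) = 1/(1 − 0.84 + 0.1) = 1/0.26 ≈ 3.846.
ΔG contributes k·ΔG = (+£486 billion) / 0.26 ≈ +£1,869.2 billion.
ΔT of +£486 billion changes first-round spending by −c·ΔT = −£408.24 billion, contributing k·(−c·ΔT) = (−£408.24 billion) / 0.26 ≈ −£1,570.2 billion.
Net ΔY = k(ΔG − c·ΔT) = (+£77.76 billion) / 0.26 ≈ +£299 billion.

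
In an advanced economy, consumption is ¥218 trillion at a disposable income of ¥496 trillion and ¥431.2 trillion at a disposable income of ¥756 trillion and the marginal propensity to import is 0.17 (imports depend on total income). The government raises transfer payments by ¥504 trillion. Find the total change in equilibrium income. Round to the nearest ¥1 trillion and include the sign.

+¥1,181 trillion

MPC = ΔC/ΔYd = (431.2 − 218)/(756 − 496) = 213.2/260 = 0.82.
The transfer change shifts disposable income by +¥504 trillion, so first-round consumption changes by c·ΔTR = 0.82 × (+¥504 trillion) = +¥413.28 trillion.
Expenditure multiplier = 1/(1 − c + m) = 1/(1 − 0.82 + 0.17) = 1/0.35 ≈ 2.857.
The transfer multiplier is c × k ≈ 2.343, so ΔY = k × (c·ΔTR) = (+¥413.28 trillion) / 0.35 ≈ +¥1,181 trillion.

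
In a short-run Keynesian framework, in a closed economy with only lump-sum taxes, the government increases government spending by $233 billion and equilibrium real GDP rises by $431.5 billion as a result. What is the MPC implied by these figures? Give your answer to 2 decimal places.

Implied spending multiplier k = ΔY/ΔG = 431.5/233 ≈ 1.8519.
Since k = 1/(1 − MPC), MPC = 1 − 1/k = 1 − ΔG/ΔY = 1 − 233/431.5 ≈ 0.46.

0.46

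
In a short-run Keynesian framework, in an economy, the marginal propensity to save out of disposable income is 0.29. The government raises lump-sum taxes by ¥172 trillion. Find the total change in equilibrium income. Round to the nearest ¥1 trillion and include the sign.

MPC = 1 − MPS = 1 − 0.29 = 0.71.
A lump-sum tax change of +¥172 trillion shifts disposable income by −¥172 trillion; first-round consumption changes by −c × ΔT = −0.71 × (+¥172 trillion) = −¥122.12 trillion.
Expenditure multiplier = 1/(1 − MPC) = 1/(1 − 0.71) = 1/0.29 ≈ 3.448.
The tax multiplier is −c × k ≈ −2.448, so ΔY = k × (−c·ΔT) = (−¥122.12 trillion) / 0.29 ≈ −¥421 trillion.

−¥421 trillion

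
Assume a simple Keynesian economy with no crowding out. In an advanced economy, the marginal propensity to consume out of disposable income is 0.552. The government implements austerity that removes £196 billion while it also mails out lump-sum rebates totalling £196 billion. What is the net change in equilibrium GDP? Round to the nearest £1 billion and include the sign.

Expenditure multiplier = 1/(1 − MPC) = 1/(1 − 0.552) = 1/0.448 ≈ 2.232.
ΔG contributes k·ΔG = (−£196 billion) / 0.448 = −£437.5 billion.
ΔT of −£196 billion changes first-round spending by −c·ΔT = +£108.192 billion, contributing k·(−c·ΔT) = (+£108.192 billion) / 0.448 = +£241.5 billion.
With ΔG = ΔT and no other leakages, the balanced-budget multiplier is 1, so ΔY = ΔG = −£196 billion.

−£196 billion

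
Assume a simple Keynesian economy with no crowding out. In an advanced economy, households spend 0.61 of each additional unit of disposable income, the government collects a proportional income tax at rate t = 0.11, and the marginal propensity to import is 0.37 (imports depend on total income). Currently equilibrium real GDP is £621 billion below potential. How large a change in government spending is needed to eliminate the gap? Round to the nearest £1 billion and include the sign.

+£514 billion

Spending multiplier = 1/(1 − c(1−t) + m) = 1/(1 − 0.61×0.89 + 0.37) = 1/0.8271 ≈ 1.209.
Need ΔY = +£621 billion, so ΔG = ΔY/k = (+£621 billion) × 0.8271 ≈ +£514 billion.
The government should increase government spending by £514 billion.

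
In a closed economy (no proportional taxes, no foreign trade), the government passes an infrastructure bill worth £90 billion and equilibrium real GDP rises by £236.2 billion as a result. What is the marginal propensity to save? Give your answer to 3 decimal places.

0.381

Implied spending multiplier k = ΔY/ΔG = 236.2/90 ≈ 2.6244.
Since k = 1/(1 − MPC), MPC = 1 − 1/k = 1 − ΔG/ΔY = 1 − 90/236.2 ≈ 0.619.
MPS = 1 − MPC = 0.381.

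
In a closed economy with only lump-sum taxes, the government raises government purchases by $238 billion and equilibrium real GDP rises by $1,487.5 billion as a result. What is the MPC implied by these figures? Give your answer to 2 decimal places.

0.84

Implied spending multiplier k = ΔY/ΔG = 1,487.5/238 = 6.25.
Since k = 1/(1 − MPC), MPC = 1 − 1/k = 1 − ΔG/ΔY = 1 − 238/1,487.5 = 0.84.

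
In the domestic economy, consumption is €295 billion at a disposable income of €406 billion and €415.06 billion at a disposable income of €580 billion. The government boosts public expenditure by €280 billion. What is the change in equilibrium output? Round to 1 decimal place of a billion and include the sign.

+€903.2 billion

MPC = ΔC/ΔYd = (415.06 − 295)/(580 − 406) = 120.06/174 = 0.69.
Spending multiplier = 1/(1 − MPC) = 1/(1 − 0.69) = 1/0.31 ≈ 3.226.
ΔY = k × ΔG = (+€280 billion) / 0.31 ≈ +€903.2 billion.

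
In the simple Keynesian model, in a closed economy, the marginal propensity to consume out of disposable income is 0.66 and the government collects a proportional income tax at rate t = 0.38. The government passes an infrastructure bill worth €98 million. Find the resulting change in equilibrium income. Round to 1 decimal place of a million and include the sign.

Spending multiplier = 1/(1 − c(1−t)) = 1/(1 − 0.66×0.62) = 1/0.5908 ≈ 1.693.
ΔY = k × ΔG = (+€98 million) / 0.5908 ≈ +€165.9 million.

+€165.9 million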